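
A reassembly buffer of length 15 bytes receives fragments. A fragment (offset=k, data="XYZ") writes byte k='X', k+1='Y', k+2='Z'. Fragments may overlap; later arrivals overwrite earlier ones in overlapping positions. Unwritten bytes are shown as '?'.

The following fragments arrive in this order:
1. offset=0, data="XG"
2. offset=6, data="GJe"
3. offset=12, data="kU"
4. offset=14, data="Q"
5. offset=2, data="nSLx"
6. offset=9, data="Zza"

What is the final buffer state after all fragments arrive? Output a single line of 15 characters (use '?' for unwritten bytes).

Answer: XGnSLxGJeZzakUQ

Derivation:
Fragment 1: offset=0 data="XG" -> buffer=XG?????????????
Fragment 2: offset=6 data="GJe" -> buffer=XG????GJe??????
Fragment 3: offset=12 data="kU" -> buffer=XG????GJe???kU?
Fragment 4: offset=14 data="Q" -> buffer=XG????GJe???kUQ
Fragment 5: offset=2 data="nSLx" -> buffer=XGnSLxGJe???kUQ
Fragment 6: offset=9 data="Zza" -> buffer=XGnSLxGJeZzakUQ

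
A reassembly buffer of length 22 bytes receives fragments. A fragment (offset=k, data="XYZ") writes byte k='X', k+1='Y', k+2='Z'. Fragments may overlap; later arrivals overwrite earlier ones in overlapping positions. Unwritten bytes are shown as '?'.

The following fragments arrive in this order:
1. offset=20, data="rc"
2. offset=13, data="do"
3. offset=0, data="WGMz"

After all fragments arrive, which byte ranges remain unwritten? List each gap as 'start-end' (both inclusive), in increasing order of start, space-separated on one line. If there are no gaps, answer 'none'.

Answer: 4-12 15-19

Derivation:
Fragment 1: offset=20 len=2
Fragment 2: offset=13 len=2
Fragment 3: offset=0 len=4
Gaps: 4-12 15-19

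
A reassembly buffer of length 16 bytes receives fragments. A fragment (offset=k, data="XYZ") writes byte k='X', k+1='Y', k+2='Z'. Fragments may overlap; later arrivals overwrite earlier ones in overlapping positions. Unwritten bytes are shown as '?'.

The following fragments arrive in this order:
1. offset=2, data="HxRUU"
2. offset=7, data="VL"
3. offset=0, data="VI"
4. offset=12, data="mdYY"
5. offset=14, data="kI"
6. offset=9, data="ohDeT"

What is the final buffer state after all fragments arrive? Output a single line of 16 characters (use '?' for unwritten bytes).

Answer: VIHxRUUVLohDeTkI

Derivation:
Fragment 1: offset=2 data="HxRUU" -> buffer=??HxRUU?????????
Fragment 2: offset=7 data="VL" -> buffer=??HxRUUVL???????
Fragment 3: offset=0 data="VI" -> buffer=VIHxRUUVL???????
Fragment 4: offset=12 data="mdYY" -> buffer=VIHxRUUVL???mdYY
Fragment 5: offset=14 data="kI" -> buffer=VIHxRUUVL???mdkI
Fragment 6: offset=9 data="ohDeT" -> buffer=VIHxRUUVLohDeTkI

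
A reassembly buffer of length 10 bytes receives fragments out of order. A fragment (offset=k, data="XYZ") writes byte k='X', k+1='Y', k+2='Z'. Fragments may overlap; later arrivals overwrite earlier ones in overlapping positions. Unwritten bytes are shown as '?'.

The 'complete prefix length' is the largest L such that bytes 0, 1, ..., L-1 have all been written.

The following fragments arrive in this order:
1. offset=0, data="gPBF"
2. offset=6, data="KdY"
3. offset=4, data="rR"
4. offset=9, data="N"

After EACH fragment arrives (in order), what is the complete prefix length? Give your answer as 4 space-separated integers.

Answer: 4 4 9 10

Derivation:
Fragment 1: offset=0 data="gPBF" -> buffer=gPBF?????? -> prefix_len=4
Fragment 2: offset=6 data="KdY" -> buffer=gPBF??KdY? -> prefix_len=4
Fragment 3: offset=4 data="rR" -> buffer=gPBFrRKdY? -> prefix_len=9
Fragment 4: offset=9 data="N" -> buffer=gPBFrRKdYN -> prefix_len=10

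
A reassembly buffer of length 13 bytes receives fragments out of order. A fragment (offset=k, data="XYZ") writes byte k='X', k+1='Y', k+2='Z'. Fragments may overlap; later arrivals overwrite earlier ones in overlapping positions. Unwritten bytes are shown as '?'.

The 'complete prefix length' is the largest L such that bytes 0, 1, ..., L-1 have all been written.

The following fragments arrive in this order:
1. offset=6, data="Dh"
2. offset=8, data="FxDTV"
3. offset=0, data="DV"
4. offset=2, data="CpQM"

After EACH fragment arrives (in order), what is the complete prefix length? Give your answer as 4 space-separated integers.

Fragment 1: offset=6 data="Dh" -> buffer=??????Dh????? -> prefix_len=0
Fragment 2: offset=8 data="FxDTV" -> buffer=??????DhFxDTV -> prefix_len=0
Fragment 3: offset=0 data="DV" -> buffer=DV????DhFxDTV -> prefix_len=2
Fragment 4: offset=2 data="CpQM" -> buffer=DVCpQMDhFxDTV -> prefix_len=13

Answer: 0 0 2 13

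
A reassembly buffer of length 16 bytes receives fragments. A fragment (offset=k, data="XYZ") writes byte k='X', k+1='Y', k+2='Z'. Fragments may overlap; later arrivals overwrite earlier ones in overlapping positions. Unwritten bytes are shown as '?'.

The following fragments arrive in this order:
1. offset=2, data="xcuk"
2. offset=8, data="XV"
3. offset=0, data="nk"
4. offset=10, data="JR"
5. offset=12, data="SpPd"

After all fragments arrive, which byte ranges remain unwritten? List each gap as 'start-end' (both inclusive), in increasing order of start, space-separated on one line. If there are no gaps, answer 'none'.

Answer: 6-7

Derivation:
Fragment 1: offset=2 len=4
Fragment 2: offset=8 len=2
Fragment 3: offset=0 len=2
Fragment 4: offset=10 len=2
Fragment 5: offset=12 len=4
Gaps: 6-7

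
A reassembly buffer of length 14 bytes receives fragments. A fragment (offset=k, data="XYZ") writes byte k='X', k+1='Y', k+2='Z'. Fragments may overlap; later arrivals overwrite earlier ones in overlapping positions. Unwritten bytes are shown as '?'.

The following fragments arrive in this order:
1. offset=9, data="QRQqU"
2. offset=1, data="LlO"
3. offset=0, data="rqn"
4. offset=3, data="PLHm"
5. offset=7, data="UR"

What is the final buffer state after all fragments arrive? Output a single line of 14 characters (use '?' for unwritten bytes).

Fragment 1: offset=9 data="QRQqU" -> buffer=?????????QRQqU
Fragment 2: offset=1 data="LlO" -> buffer=?LlO?????QRQqU
Fragment 3: offset=0 data="rqn" -> buffer=rqnO?????QRQqU
Fragment 4: offset=3 data="PLHm" -> buffer=rqnPLHm??QRQqU
Fragment 5: offset=7 data="UR" -> buffer=rqnPLHmURQRQqU

Answer: rqnPLHmURQRQqU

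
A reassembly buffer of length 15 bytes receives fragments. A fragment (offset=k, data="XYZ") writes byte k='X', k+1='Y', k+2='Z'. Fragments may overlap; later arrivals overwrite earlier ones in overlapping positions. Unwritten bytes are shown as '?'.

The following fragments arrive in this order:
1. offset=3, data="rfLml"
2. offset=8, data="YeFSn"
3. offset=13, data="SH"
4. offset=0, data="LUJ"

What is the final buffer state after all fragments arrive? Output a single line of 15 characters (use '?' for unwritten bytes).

Answer: LUJrfLmlYeFSnSH

Derivation:
Fragment 1: offset=3 data="rfLml" -> buffer=???rfLml???????
Fragment 2: offset=8 data="YeFSn" -> buffer=???rfLmlYeFSn??
Fragment 3: offset=13 data="SH" -> buffer=???rfLmlYeFSnSH
Fragment 4: offset=0 data="LUJ" -> buffer=LUJrfLmlYeFSnSH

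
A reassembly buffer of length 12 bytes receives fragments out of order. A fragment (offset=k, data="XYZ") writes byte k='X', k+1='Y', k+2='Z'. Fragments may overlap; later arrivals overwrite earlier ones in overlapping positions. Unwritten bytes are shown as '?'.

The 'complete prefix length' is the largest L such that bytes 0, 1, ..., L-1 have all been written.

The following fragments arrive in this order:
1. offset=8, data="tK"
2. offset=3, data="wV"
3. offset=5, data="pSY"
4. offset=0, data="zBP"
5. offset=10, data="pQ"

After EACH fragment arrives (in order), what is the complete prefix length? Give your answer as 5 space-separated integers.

Fragment 1: offset=8 data="tK" -> buffer=????????tK?? -> prefix_len=0
Fragment 2: offset=3 data="wV" -> buffer=???wV???tK?? -> prefix_len=0
Fragment 3: offset=5 data="pSY" -> buffer=???wVpSYtK?? -> prefix_len=0
Fragment 4: offset=0 data="zBP" -> buffer=zBPwVpSYtK?? -> prefix_len=10
Fragment 5: offset=10 data="pQ" -> buffer=zBPwVpSYtKpQ -> prefix_len=12

Answer: 0 0 0 10 12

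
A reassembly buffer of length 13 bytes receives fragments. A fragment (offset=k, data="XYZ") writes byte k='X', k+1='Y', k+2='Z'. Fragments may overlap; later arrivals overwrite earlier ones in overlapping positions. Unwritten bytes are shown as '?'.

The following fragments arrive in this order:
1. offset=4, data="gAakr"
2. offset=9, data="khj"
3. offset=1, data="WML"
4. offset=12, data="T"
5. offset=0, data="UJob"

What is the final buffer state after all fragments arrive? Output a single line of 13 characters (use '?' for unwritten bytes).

Answer: UJobgAakrkhjT

Derivation:
Fragment 1: offset=4 data="gAakr" -> buffer=????gAakr????
Fragment 2: offset=9 data="khj" -> buffer=????gAakrkhj?
Fragment 3: offset=1 data="WML" -> buffer=?WMLgAakrkhj?
Fragment 4: offset=12 data="T" -> buffer=?WMLgAakrkhjT
Fragment 5: offset=0 data="UJob" -> buffer=UJobgAakrkhjT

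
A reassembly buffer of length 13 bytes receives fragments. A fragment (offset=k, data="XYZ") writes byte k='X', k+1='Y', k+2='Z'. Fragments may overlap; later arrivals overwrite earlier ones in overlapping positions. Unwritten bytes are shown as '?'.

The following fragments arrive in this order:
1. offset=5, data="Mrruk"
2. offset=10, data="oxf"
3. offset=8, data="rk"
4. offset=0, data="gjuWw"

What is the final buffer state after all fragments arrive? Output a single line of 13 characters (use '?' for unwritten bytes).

Answer: gjuWwMrrrkoxf

Derivation:
Fragment 1: offset=5 data="Mrruk" -> buffer=?????Mrruk???
Fragment 2: offset=10 data="oxf" -> buffer=?????Mrrukoxf
Fragment 3: offset=8 data="rk" -> buffer=?????Mrrrkoxf
Fragment 4: offset=0 data="gjuWw" -> buffer=gjuWwMrrrkoxf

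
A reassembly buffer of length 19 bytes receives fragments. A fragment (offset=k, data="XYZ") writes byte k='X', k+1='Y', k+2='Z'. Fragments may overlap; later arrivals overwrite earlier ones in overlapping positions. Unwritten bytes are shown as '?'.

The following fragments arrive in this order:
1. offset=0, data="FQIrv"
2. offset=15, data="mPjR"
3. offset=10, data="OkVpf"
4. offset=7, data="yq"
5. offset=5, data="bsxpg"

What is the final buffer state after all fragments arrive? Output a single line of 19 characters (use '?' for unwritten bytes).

Answer: FQIrvbsxpgOkVpfmPjR

Derivation:
Fragment 1: offset=0 data="FQIrv" -> buffer=FQIrv??????????????
Fragment 2: offset=15 data="mPjR" -> buffer=FQIrv??????????mPjR
Fragment 3: offset=10 data="OkVpf" -> buffer=FQIrv?????OkVpfmPjR
Fragment 4: offset=7 data="yq" -> buffer=FQIrv??yq?OkVpfmPjR
Fragment 5: offset=5 data="bsxpg" -> buffer=FQIrvbsxpgOkVpfmPjR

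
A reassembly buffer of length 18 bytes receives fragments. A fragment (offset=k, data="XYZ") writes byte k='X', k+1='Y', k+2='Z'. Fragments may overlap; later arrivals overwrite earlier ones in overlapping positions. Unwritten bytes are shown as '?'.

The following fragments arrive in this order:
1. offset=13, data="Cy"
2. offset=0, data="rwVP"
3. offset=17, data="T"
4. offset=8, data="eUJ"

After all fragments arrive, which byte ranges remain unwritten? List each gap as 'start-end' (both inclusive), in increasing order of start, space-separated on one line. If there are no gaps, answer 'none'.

Fragment 1: offset=13 len=2
Fragment 2: offset=0 len=4
Fragment 3: offset=17 len=1
Fragment 4: offset=8 len=3
Gaps: 4-7 11-12 15-16

Answer: 4-7 11-12 15-16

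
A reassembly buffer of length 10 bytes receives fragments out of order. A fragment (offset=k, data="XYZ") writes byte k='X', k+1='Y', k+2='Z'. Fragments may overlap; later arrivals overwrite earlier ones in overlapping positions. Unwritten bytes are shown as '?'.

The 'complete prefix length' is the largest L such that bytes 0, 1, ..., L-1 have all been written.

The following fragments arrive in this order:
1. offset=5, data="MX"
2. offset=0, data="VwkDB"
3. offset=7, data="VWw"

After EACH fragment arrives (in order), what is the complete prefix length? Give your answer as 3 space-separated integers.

Fragment 1: offset=5 data="MX" -> buffer=?????MX??? -> prefix_len=0
Fragment 2: offset=0 data="VwkDB" -> buffer=VwkDBMX??? -> prefix_len=7
Fragment 3: offset=7 data="VWw" -> buffer=VwkDBMXVWw -> prefix_len=10

Answer: 0 7 10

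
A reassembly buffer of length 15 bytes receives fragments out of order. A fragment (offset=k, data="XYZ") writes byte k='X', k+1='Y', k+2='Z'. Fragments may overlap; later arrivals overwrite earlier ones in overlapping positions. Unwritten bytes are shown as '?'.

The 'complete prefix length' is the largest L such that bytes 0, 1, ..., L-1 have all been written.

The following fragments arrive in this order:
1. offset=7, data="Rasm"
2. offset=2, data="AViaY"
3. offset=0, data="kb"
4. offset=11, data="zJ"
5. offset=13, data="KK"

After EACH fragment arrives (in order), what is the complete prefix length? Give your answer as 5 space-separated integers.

Answer: 0 0 11 13 15

Derivation:
Fragment 1: offset=7 data="Rasm" -> buffer=???????Rasm???? -> prefix_len=0
Fragment 2: offset=2 data="AViaY" -> buffer=??AViaYRasm???? -> prefix_len=0
Fragment 3: offset=0 data="kb" -> buffer=kbAViaYRasm???? -> prefix_len=11
Fragment 4: offset=11 data="zJ" -> buffer=kbAViaYRasmzJ?? -> prefix_len=13
Fragment 5: offset=13 data="KK" -> buffer=kbAViaYRasmzJKK -> prefix_len=15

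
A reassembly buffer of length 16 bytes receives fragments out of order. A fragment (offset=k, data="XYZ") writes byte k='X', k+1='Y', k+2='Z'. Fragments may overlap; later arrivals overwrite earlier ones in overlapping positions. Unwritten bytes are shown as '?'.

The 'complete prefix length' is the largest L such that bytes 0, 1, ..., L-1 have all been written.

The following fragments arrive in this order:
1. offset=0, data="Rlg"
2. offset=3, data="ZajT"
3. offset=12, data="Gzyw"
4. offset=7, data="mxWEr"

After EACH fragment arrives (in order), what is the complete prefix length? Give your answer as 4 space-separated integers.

Answer: 3 7 7 16

Derivation:
Fragment 1: offset=0 data="Rlg" -> buffer=Rlg????????????? -> prefix_len=3
Fragment 2: offset=3 data="ZajT" -> buffer=RlgZajT????????? -> prefix_len=7
Fragment 3: offset=12 data="Gzyw" -> buffer=RlgZajT?????Gzyw -> prefix_len=7
Fragment 4: offset=7 data="mxWEr" -> buffer=RlgZajTmxWErGzyw -> prefix_len=16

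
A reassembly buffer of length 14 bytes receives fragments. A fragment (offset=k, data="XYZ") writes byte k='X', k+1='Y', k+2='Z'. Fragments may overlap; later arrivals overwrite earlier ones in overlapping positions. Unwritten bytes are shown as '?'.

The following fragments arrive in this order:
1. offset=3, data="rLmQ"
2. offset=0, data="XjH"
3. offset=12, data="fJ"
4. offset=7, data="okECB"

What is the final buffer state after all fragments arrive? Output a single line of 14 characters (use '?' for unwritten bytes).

Answer: XjHrLmQokECBfJ

Derivation:
Fragment 1: offset=3 data="rLmQ" -> buffer=???rLmQ???????
Fragment 2: offset=0 data="XjH" -> buffer=XjHrLmQ???????
Fragment 3: offset=12 data="fJ" -> buffer=XjHrLmQ?????fJ
Fragment 4: offset=7 data="okECB" -> buffer=XjHrLmQokECBfJ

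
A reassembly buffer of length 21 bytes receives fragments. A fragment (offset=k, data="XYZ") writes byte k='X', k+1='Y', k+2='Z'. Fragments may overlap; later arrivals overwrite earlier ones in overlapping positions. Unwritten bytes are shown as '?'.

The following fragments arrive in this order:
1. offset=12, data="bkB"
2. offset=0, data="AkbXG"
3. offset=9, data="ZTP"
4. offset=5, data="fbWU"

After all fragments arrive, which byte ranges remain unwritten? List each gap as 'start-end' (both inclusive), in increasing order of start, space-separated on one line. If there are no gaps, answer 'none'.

Fragment 1: offset=12 len=3
Fragment 2: offset=0 len=5
Fragment 3: offset=9 len=3
Fragment 4: offset=5 len=4
Gaps: 15-20

Answer: 15-20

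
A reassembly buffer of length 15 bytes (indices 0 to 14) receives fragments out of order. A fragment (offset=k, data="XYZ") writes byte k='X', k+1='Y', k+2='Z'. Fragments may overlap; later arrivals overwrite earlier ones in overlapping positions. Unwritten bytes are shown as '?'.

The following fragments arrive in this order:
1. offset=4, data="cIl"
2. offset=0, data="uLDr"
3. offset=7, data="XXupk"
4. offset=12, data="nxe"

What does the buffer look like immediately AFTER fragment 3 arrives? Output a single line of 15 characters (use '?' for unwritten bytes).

Fragment 1: offset=4 data="cIl" -> buffer=????cIl????????
Fragment 2: offset=0 data="uLDr" -> buffer=uLDrcIl????????
Fragment 3: offset=7 data="XXupk" -> buffer=uLDrcIlXXupk???

Answer: uLDrcIlXXupk???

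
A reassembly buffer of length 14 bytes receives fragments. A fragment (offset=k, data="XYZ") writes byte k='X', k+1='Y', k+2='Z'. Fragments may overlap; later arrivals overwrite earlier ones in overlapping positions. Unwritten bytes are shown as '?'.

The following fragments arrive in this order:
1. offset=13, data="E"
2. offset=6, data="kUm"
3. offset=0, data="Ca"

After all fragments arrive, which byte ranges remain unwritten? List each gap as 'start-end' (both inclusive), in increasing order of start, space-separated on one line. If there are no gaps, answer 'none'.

Fragment 1: offset=13 len=1
Fragment 2: offset=6 len=3
Fragment 3: offset=0 len=2
Gaps: 2-5 9-12

Answer: 2-5 9-12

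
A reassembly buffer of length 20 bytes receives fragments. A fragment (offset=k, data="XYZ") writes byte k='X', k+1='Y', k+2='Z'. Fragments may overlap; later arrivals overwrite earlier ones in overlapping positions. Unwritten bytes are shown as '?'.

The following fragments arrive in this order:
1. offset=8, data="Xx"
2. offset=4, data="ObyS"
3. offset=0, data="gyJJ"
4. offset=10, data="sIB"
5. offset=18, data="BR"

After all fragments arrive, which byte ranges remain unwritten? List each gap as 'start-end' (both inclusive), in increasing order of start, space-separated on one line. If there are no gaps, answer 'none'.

Answer: 13-17

Derivation:
Fragment 1: offset=8 len=2
Fragment 2: offset=4 len=4
Fragment 3: offset=0 len=4
Fragment 4: offset=10 len=3
Fragment 5: offset=18 len=2
Gaps: 13-17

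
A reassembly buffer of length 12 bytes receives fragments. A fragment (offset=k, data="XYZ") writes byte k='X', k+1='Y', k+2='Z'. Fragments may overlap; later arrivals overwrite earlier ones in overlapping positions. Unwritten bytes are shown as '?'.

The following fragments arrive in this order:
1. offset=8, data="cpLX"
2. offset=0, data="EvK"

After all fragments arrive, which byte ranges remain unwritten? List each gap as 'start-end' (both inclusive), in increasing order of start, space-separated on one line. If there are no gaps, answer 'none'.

Fragment 1: offset=8 len=4
Fragment 2: offset=0 len=3
Gaps: 3-7

Answer: 3-7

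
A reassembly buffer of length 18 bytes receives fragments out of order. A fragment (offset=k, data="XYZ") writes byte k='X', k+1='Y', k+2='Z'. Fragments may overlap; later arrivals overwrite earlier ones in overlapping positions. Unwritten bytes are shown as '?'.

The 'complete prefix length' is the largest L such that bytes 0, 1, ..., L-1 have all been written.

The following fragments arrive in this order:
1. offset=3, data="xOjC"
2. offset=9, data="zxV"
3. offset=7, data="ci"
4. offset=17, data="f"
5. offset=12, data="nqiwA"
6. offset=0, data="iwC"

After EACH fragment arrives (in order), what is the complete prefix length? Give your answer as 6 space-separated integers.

Answer: 0 0 0 0 0 18

Derivation:
Fragment 1: offset=3 data="xOjC" -> buffer=???xOjC??????????? -> prefix_len=0
Fragment 2: offset=9 data="zxV" -> buffer=???xOjC??zxV?????? -> prefix_len=0
Fragment 3: offset=7 data="ci" -> buffer=???xOjCcizxV?????? -> prefix_len=0
Fragment 4: offset=17 data="f" -> buffer=???xOjCcizxV?????f -> prefix_len=0
Fragment 5: offset=12 data="nqiwA" -> buffer=???xOjCcizxVnqiwAf -> prefix_len=0
Fragment 6: offset=0 data="iwC" -> buffer=iwCxOjCcizxVnqiwAf -> prefix_len=18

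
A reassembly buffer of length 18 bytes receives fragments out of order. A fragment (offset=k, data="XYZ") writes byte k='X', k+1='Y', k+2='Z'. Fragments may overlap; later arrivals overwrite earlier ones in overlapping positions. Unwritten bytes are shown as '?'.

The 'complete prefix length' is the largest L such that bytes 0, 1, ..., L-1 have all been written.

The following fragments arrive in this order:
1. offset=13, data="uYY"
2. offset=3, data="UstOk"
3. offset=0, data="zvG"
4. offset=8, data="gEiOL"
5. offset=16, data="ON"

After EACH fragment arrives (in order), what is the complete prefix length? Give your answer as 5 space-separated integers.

Fragment 1: offset=13 data="uYY" -> buffer=?????????????uYY?? -> prefix_len=0
Fragment 2: offset=3 data="UstOk" -> buffer=???UstOk?????uYY?? -> prefix_len=0
Fragment 3: offset=0 data="zvG" -> buffer=zvGUstOk?????uYY?? -> prefix_len=8
Fragment 4: offset=8 data="gEiOL" -> buffer=zvGUstOkgEiOLuYY?? -> prefix_len=16
Fragment 5: offset=16 data="ON" -> buffer=zvGUstOkgEiOLuYYON -> prefix_len=18

Answer: 0 0 8 16 18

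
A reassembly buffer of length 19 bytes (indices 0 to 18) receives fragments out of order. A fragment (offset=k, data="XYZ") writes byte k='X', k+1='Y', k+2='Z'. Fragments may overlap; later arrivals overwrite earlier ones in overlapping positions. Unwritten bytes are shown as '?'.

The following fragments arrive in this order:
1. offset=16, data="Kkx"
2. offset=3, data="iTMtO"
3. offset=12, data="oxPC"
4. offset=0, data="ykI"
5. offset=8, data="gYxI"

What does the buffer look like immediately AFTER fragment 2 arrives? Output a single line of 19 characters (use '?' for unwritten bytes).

Fragment 1: offset=16 data="Kkx" -> buffer=????????????????Kkx
Fragment 2: offset=3 data="iTMtO" -> buffer=???iTMtO????????Kkx

Answer: ???iTMtO????????Kkx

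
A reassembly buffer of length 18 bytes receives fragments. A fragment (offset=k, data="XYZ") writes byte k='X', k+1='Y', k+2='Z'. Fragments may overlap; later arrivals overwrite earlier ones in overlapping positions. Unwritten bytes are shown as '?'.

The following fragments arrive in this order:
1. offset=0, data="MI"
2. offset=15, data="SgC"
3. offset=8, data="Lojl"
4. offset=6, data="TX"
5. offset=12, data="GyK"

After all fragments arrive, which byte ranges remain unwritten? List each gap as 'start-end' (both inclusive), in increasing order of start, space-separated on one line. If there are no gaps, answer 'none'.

Fragment 1: offset=0 len=2
Fragment 2: offset=15 len=3
Fragment 3: offset=8 len=4
Fragment 4: offset=6 len=2
Fragment 5: offset=12 len=3
Gaps: 2-5

Answer: 2-5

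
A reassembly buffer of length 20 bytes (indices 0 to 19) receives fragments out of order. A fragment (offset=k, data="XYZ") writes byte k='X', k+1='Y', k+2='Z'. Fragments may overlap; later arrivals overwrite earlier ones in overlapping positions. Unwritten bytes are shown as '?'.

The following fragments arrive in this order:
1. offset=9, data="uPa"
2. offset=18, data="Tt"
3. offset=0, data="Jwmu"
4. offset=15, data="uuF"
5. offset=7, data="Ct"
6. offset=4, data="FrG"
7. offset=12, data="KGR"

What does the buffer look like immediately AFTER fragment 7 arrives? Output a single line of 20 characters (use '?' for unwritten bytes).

Answer: JwmuFrGCtuPaKGRuuFTt

Derivation:
Fragment 1: offset=9 data="uPa" -> buffer=?????????uPa????????
Fragment 2: offset=18 data="Tt" -> buffer=?????????uPa??????Tt
Fragment 3: offset=0 data="Jwmu" -> buffer=Jwmu?????uPa??????Tt
Fragment 4: offset=15 data="uuF" -> buffer=Jwmu?????uPa???uuFTt
Fragment 5: offset=7 data="Ct" -> buffer=Jwmu???CtuPa???uuFTt
Fragment 6: offset=4 data="FrG" -> buffer=JwmuFrGCtuPa???uuFTt
Fragment 7: offset=12 data="KGR" -> buffer=JwmuFrGCtuPaKGRuuFTt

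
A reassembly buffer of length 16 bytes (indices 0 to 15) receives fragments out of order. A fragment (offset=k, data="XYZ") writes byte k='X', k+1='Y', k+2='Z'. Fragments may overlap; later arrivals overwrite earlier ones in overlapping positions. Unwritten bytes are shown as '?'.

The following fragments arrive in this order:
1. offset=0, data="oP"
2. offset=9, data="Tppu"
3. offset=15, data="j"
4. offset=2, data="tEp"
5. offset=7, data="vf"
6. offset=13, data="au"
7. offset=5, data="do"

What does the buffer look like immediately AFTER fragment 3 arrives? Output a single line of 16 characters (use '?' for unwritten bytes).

Fragment 1: offset=0 data="oP" -> buffer=oP??????????????
Fragment 2: offset=9 data="Tppu" -> buffer=oP???????Tppu???
Fragment 3: offset=15 data="j" -> buffer=oP???????Tppu??j

Answer: oP???????Tppu??j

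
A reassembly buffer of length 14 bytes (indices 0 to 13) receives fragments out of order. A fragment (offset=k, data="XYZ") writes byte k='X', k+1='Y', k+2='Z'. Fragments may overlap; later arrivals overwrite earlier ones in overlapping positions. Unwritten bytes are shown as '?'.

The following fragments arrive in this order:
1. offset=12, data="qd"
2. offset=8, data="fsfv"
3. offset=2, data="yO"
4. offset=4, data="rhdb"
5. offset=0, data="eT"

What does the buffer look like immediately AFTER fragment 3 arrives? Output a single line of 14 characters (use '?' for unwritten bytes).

Answer: ??yO????fsfvqd

Derivation:
Fragment 1: offset=12 data="qd" -> buffer=????????????qd
Fragment 2: offset=8 data="fsfv" -> buffer=????????fsfvqd
Fragment 3: offset=2 data="yO" -> buffer=??yO????fsfvqd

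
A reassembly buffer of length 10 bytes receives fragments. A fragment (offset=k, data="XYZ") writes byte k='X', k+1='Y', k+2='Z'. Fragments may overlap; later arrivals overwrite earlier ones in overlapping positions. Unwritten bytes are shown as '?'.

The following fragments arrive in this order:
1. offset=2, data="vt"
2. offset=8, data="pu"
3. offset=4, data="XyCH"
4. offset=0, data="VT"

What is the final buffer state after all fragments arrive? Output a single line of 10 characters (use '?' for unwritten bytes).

Answer: VTvtXyCHpu

Derivation:
Fragment 1: offset=2 data="vt" -> buffer=??vt??????
Fragment 2: offset=8 data="pu" -> buffer=??vt????pu
Fragment 3: offset=4 data="XyCH" -> buffer=??vtXyCHpu
Fragment 4: offset=0 data="VT" -> buffer=VTvtXyCHpu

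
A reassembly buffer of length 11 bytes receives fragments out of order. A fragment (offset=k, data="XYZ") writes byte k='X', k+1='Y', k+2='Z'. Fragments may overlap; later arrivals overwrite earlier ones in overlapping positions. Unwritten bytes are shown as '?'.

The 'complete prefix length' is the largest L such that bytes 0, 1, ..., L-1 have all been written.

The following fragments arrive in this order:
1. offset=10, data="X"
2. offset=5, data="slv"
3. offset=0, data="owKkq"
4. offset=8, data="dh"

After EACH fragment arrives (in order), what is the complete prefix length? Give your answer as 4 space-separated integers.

Answer: 0 0 8 11

Derivation:
Fragment 1: offset=10 data="X" -> buffer=??????????X -> prefix_len=0
Fragment 2: offset=5 data="slv" -> buffer=?????slv??X -> prefix_len=0
Fragment 3: offset=0 data="owKkq" -> buffer=owKkqslv??X -> prefix_len=8
Fragment 4: offset=8 data="dh" -> buffer=owKkqslvdhX -> prefix_len=11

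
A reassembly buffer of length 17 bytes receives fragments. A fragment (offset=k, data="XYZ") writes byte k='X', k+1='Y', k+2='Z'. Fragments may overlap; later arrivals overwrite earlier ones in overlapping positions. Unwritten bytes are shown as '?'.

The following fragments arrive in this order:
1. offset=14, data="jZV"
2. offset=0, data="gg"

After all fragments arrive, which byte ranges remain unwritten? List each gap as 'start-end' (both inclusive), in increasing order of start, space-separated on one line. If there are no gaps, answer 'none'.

Answer: 2-13

Derivation:
Fragment 1: offset=14 len=3
Fragment 2: offset=0 len=2
Gaps: 2-13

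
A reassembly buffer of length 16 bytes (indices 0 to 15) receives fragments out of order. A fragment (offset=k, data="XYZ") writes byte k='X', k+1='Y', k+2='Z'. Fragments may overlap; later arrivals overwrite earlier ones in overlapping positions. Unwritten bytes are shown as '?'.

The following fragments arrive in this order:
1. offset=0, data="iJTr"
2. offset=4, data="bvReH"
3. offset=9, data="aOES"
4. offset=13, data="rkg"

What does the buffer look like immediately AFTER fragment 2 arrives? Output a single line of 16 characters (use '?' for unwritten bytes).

Answer: iJTrbvReH???????

Derivation:
Fragment 1: offset=0 data="iJTr" -> buffer=iJTr????????????
Fragment 2: offset=4 data="bvReH" -> buffer=iJTrbvReH???????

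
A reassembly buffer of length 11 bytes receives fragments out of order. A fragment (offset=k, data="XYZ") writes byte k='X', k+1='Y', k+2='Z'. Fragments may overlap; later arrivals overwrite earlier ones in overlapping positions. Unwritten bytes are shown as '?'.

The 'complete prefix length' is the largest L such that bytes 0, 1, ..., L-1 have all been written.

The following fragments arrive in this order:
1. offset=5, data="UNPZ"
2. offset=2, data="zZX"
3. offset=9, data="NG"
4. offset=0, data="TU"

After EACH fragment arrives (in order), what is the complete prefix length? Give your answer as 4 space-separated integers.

Fragment 1: offset=5 data="UNPZ" -> buffer=?????UNPZ?? -> prefix_len=0
Fragment 2: offset=2 data="zZX" -> buffer=??zZXUNPZ?? -> prefix_len=0
Fragment 3: offset=9 data="NG" -> buffer=??zZXUNPZNG -> prefix_len=0
Fragment 4: offset=0 data="TU" -> buffer=TUzZXUNPZNG -> prefix_len=11

Answer: 0 0 0 11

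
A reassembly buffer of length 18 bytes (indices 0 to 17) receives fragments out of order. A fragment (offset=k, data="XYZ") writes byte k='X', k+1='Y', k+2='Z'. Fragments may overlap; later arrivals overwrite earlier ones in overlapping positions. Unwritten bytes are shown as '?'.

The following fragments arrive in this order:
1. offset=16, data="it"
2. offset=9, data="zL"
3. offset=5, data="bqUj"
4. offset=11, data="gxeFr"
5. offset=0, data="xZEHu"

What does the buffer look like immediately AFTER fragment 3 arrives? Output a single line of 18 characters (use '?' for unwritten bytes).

Fragment 1: offset=16 data="it" -> buffer=????????????????it
Fragment 2: offset=9 data="zL" -> buffer=?????????zL?????it
Fragment 3: offset=5 data="bqUj" -> buffer=?????bqUjzL?????it

Answer: ?????bqUjzL?????it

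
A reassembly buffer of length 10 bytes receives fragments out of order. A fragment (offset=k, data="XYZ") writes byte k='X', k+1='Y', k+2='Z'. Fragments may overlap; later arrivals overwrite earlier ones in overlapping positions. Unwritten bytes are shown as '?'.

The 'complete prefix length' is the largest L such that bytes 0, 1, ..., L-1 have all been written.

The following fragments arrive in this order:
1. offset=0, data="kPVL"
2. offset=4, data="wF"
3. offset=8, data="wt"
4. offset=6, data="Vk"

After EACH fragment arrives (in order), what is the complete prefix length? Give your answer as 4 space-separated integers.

Answer: 4 6 6 10

Derivation:
Fragment 1: offset=0 data="kPVL" -> buffer=kPVL?????? -> prefix_len=4
Fragment 2: offset=4 data="wF" -> buffer=kPVLwF???? -> prefix_len=6
Fragment 3: offset=8 data="wt" -> buffer=kPVLwF??wt -> prefix_len=6
Fragment 4: offset=6 data="Vk" -> buffer=kPVLwFVkwt -> prefix_len=10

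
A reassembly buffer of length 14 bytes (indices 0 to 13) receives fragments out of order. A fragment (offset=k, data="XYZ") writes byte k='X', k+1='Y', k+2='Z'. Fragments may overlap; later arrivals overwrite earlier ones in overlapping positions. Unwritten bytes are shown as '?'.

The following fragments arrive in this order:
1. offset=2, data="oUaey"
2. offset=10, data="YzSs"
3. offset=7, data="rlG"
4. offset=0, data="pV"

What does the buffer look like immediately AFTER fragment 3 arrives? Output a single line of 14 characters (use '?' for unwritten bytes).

Fragment 1: offset=2 data="oUaey" -> buffer=??oUaey???????
Fragment 2: offset=10 data="YzSs" -> buffer=??oUaey???YzSs
Fragment 3: offset=7 data="rlG" -> buffer=??oUaeyrlGYzSs

Answer: ??oUaeyrlGYzSs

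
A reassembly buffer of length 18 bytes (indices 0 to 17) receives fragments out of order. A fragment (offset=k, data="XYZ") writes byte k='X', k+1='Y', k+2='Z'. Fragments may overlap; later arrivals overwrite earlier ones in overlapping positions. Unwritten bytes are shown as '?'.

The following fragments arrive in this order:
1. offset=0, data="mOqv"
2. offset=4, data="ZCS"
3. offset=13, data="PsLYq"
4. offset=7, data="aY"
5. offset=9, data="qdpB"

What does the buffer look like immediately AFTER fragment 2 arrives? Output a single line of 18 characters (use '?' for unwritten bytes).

Fragment 1: offset=0 data="mOqv" -> buffer=mOqv??????????????
Fragment 2: offset=4 data="ZCS" -> buffer=mOqvZCS???????????

Answer: mOqvZCS???????????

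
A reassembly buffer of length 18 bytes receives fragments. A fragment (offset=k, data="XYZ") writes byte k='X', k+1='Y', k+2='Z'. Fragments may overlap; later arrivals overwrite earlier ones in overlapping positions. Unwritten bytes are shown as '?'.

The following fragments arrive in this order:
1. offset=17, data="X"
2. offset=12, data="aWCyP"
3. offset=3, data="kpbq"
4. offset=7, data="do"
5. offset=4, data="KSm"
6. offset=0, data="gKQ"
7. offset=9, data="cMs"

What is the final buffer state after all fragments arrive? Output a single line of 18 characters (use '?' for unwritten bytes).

Fragment 1: offset=17 data="X" -> buffer=?????????????????X
Fragment 2: offset=12 data="aWCyP" -> buffer=????????????aWCyPX
Fragment 3: offset=3 data="kpbq" -> buffer=???kpbq?????aWCyPX
Fragment 4: offset=7 data="do" -> buffer=???kpbqdo???aWCyPX
Fragment 5: offset=4 data="KSm" -> buffer=???kKSmdo???aWCyPX
Fragment 6: offset=0 data="gKQ" -> buffer=gKQkKSmdo???aWCyPX
Fragment 7: offset=9 data="cMs" -> buffer=gKQkKSmdocMsaWCyPX

Answer: gKQkKSmdocMsaWCyPX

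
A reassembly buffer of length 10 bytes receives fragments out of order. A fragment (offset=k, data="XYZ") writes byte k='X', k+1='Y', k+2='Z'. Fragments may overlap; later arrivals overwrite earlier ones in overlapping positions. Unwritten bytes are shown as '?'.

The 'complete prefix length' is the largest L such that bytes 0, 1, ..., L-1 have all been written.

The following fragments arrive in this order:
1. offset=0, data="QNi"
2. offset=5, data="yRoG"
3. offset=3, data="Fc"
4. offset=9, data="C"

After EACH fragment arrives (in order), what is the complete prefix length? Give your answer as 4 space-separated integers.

Fragment 1: offset=0 data="QNi" -> buffer=QNi??????? -> prefix_len=3
Fragment 2: offset=5 data="yRoG" -> buffer=QNi??yRoG? -> prefix_len=3
Fragment 3: offset=3 data="Fc" -> buffer=QNiFcyRoG? -> prefix_len=9
Fragment 4: offset=9 data="C" -> buffer=QNiFcyRoGC -> prefix_len=10

Answer: 3 3 9 10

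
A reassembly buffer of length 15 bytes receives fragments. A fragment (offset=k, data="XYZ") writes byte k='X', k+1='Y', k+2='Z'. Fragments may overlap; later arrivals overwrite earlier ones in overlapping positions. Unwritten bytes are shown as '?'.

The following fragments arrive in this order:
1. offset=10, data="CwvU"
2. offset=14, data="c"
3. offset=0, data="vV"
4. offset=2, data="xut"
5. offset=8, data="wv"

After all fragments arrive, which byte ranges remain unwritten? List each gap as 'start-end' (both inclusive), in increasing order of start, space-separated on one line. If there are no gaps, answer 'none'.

Answer: 5-7

Derivation:
Fragment 1: offset=10 len=4
Fragment 2: offset=14 len=1
Fragment 3: offset=0 len=2
Fragment 4: offset=2 len=3
Fragment 5: offset=8 len=2
Gaps: 5-7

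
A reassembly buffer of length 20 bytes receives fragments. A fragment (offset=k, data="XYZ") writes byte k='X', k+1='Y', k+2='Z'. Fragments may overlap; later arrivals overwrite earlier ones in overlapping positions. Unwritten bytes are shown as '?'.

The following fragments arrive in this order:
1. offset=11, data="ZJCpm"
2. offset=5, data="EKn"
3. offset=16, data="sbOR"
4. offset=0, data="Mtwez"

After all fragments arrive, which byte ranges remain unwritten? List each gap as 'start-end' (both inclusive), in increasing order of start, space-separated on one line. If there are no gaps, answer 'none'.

Answer: 8-10

Derivation:
Fragment 1: offset=11 len=5
Fragment 2: offset=5 len=3
Fragment 3: offset=16 len=4
Fragment 4: offset=0 len=5
Gaps: 8-10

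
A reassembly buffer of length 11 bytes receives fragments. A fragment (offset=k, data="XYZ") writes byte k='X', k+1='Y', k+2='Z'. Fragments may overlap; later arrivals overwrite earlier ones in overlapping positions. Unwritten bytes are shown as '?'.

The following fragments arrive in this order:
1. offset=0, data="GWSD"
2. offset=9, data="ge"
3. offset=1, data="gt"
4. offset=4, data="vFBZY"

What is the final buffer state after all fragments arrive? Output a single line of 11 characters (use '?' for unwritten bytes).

Answer: GgtDvFBZYge

Derivation:
Fragment 1: offset=0 data="GWSD" -> buffer=GWSD???????
Fragment 2: offset=9 data="ge" -> buffer=GWSD?????ge
Fragment 3: offset=1 data="gt" -> buffer=GgtD?????ge
Fragment 4: offset=4 data="vFBZY" -> buffer=GgtDvFBZYge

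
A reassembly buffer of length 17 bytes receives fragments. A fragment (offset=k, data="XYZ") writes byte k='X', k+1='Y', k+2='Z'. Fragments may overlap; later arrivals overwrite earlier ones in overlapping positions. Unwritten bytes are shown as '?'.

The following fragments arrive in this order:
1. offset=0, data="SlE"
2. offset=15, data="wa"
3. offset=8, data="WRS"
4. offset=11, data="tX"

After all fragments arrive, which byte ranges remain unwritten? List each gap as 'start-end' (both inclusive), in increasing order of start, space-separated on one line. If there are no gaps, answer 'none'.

Answer: 3-7 13-14

Derivation:
Fragment 1: offset=0 len=3
Fragment 2: offset=15 len=2
Fragment 3: offset=8 len=3
Fragment 4: offset=11 len=2
Gaps: 3-7 13-14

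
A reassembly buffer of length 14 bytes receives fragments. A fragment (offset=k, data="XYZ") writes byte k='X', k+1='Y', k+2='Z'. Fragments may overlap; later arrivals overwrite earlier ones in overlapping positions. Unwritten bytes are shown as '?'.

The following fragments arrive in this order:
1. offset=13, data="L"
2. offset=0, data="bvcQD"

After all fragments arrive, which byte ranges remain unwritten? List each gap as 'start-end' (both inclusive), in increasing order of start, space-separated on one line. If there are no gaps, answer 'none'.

Answer: 5-12

Derivation:
Fragment 1: offset=13 len=1
Fragment 2: offset=0 len=5
Gaps: 5-12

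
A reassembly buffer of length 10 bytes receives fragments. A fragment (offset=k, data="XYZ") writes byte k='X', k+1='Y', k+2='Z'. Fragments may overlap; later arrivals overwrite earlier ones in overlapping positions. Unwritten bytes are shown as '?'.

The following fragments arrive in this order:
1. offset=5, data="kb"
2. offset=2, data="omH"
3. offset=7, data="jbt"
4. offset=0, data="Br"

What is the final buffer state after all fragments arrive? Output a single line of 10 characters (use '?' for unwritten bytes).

Fragment 1: offset=5 data="kb" -> buffer=?????kb???
Fragment 2: offset=2 data="omH" -> buffer=??omHkb???
Fragment 3: offset=7 data="jbt" -> buffer=??omHkbjbt
Fragment 4: offset=0 data="Br" -> buffer=BromHkbjbt

Answer: BromHkbjbt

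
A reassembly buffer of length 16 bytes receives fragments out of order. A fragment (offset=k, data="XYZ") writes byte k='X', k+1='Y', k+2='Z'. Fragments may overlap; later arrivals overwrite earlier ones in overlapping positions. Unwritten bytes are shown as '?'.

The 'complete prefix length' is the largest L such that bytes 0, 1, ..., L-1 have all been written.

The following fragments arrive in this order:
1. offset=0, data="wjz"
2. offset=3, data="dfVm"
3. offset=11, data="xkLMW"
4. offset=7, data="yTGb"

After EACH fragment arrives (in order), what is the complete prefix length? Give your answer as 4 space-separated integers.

Answer: 3 7 7 16

Derivation:
Fragment 1: offset=0 data="wjz" -> buffer=wjz????????????? -> prefix_len=3
Fragment 2: offset=3 data="dfVm" -> buffer=wjzdfVm????????? -> prefix_len=7
Fragment 3: offset=11 data="xkLMW" -> buffer=wjzdfVm????xkLMW -> prefix_len=7
Fragment 4: offset=7 data="yTGb" -> buffer=wjzdfVmyTGbxkLMW -> prefix_len=16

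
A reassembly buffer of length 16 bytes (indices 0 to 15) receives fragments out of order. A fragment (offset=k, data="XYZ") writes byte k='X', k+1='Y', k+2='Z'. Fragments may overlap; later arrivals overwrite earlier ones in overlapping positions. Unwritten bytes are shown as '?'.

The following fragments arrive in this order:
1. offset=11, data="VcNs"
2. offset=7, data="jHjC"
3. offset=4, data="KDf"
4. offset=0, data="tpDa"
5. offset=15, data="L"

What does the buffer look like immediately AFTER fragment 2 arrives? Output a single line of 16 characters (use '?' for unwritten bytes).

Fragment 1: offset=11 data="VcNs" -> buffer=???????????VcNs?
Fragment 2: offset=7 data="jHjC" -> buffer=???????jHjCVcNs?

Answer: ???????jHjCVcNs?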